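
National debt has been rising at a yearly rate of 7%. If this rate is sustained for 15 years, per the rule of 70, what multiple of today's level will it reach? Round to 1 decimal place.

Doubling time ≈ 70/7 = 10.00 years.
15 years / 10.00 ≈ 1.50 doublings → factor 2^1.50 ≈ 2.8.

2.8 times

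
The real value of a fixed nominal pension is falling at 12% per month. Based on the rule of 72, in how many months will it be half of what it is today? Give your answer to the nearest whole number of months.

≈ 6 months

Halving time ≈ 72 / 12 = 6.00 → 6 months.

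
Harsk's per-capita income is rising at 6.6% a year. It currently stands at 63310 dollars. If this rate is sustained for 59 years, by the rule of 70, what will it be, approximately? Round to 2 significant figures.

around 3000000 dollars

Doubling time ≈ 70/6.6 = 10.61 years.
59 years is 59/10.61 ≈ 5.56 doublings, a factor of 2^5.56 ≈ 47.18.
63310 × 47.18 ≈ 3000000 dollars.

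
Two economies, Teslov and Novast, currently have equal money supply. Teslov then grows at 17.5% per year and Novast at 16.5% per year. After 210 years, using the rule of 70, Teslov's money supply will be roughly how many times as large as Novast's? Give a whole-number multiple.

≈ 8 times

Only the 1-point difference matters.
70/1 ≈ 70.00 years per doubling of the ratio; 210 years gives 3.00 doublings, so ≈ 8×.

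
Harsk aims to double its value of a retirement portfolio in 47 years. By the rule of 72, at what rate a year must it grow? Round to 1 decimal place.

1.5%

72 / 47 ≈ 1.53, so about 1.5% a year.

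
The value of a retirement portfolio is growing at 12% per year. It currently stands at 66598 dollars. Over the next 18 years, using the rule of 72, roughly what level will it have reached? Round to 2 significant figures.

≈ 530000 dollars

It doubles every 72/12 ≈ 6.00 years, so 18 years is 3.00 doublings.
2^3.00 ≈ 8.00; 66598 × 8.00 ≈ 530000 dollars.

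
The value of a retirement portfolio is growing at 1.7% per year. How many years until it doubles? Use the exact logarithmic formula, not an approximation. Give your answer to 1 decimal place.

t = ln(2) / ln(1 + 0.017) = 0.6931 / 0.016857 ≈ 41.12.

41.1 years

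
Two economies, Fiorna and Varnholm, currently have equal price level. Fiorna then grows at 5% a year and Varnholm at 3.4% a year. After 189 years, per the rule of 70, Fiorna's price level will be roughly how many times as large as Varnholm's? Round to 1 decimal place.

20.0 times

Only the 1.6-point difference matters.
70/1.6 ≈ 43.75 years per doubling of the ratio; 189 years gives 4.32 doublings, so ≈ 20.0×.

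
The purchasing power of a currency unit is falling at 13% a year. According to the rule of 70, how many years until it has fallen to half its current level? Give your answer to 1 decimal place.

about 5.4 years

Falling at 13%, it halves about every 70/13 = 5.38 years.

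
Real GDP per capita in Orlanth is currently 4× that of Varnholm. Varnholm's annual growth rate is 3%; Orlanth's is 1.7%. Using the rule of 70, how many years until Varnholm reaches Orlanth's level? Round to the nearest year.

≈ 108 years

What matters is the difference: 1.3 pp.
Rule of 70 on the gap: the ratio halves every 70/1.3 ≈ 53.85 years.
A 4× gap closes after 2 halvings: 2 × 53.85 ≈ 108 years.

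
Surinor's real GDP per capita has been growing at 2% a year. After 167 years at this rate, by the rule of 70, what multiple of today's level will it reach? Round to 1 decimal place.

approximately 27.3 times

Doubles every ≈ 35.00 years (70/2).
167 years is 4.77 doublings; 2^4.77 ≈ 27.3×.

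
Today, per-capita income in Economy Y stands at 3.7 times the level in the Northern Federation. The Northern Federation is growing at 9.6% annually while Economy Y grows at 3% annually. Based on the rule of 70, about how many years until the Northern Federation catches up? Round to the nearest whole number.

What matters is the difference: 6.6 pp.
Rule of 70 on the gap: the ratio halves every 70/6.6 ≈ 10.61 years.
A 3.7 times gap takes log₂(3.7) ≈ 1.89 halvings to close: 1.89 × 10.61 ≈ 20 years.

around 20 years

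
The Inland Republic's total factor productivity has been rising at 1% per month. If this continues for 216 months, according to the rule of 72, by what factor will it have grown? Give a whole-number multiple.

8 times

72/1 ≈ 72.00 months per doubling.
216 months fits 3 doublings: 2^3 = 8.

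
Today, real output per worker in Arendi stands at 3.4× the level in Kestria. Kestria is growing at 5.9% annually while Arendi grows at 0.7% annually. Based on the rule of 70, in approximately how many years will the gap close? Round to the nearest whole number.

The growth-rate gap is 5.9% − 0.7% = 5.2 percentage points.
So the ratio between them halves every 70/5.2 ≈ 13.46 years.
A 3.4× gap takes log₂(3.4) ≈ 1.77 halvings to close: 1.77 × 13.46 ≈ 24 years.

approximately 24 years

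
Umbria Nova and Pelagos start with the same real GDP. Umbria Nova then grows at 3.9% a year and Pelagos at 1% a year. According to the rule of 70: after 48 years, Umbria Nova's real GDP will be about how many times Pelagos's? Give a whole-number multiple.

Umbria Nova pulls ahead at 2.9 pp per year, so the ratio doubles every 70/2.9 ≈ 24.14 years.
In 48 years that's 1.99 doublings: 2^1.99 ≈ 4.

4 times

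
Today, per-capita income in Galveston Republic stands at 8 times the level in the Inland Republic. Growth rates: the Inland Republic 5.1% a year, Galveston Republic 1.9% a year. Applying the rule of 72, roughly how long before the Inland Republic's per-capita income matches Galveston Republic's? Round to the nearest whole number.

The growth-rate gap is 5.1% − 1.9% = 3.2 percentage points.
So the ratio between them halves every 72/3.2 ≈ 22.50 years.
An 8 times gap closes after 3 halvings: 3 × 22.50 ≈ 68 years.

≈ 68 years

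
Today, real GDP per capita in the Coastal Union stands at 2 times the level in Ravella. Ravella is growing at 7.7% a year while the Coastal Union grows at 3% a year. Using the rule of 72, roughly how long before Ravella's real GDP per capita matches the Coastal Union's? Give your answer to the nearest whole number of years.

about 15 years

Ravella gains on the Coastal Union at 7.7% − 3% = 4.7 points a year.
At that relative rate the gap halves every 72/4.7 ≈ 15.32 years.
A 2 times gap closes after 1 halving: 1 × 15.32 ≈ 15 years.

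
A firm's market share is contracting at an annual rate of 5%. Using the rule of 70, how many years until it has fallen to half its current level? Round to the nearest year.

The rule works in reverse for decay: 70/5 ≈ 14.00 years to halve.

about 14 years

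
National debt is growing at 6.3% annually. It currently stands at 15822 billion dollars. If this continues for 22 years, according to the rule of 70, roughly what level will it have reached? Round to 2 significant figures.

approximately 62000 billion dollars

Doubling time ≈ 70/6.3 = 11.11 years.
22 years is 22/11.11 ≈ 1.98 doublings, a factor of 2^1.98 ≈ 3.94.
15822 × 3.94 ≈ 62000 billion dollars.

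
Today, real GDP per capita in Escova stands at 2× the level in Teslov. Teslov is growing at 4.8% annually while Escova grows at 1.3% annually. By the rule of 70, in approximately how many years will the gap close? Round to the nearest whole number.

around 20 years

What matters is the difference: 3.5 pp.
Rule of 70 on the gap: the ratio halves every 70/3.5 ≈ 20.00 years.
A 2× gap closes after 1 halving: 1 × 20.00 ≈ 20 years.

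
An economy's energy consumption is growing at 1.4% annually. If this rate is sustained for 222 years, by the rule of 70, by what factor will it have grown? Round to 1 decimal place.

Doubles every ≈ 50.00 years (70/1.4).
222 years is 4.44 doublings; 2^4.44 ≈ 21.7×.

approximately 21.7 times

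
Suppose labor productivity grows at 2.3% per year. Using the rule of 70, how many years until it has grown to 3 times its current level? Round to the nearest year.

Doubling time ≈ 70/2.3 = 30.43 years.
Reaching 3× takes log₂(3) ≈ 1.58 doublings.
1.58 × 30.43 ≈ 48 years.

48 years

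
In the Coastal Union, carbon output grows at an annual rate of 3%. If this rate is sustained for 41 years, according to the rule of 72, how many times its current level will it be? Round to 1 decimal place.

Doubling time ≈ 72/3 = 24.00 years.
41 years / 24.00 ≈ 1.71 doublings → factor 2^1.71 ≈ 3.3.

around 3.3 times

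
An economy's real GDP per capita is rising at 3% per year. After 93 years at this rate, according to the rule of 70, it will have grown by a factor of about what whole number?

70/3 ≈ 23.33 years per doubling.
93 years fits 4 doublings: 2^4 = 16.

16 times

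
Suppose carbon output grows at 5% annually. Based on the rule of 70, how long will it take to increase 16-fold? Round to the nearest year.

about 56 years

One doubling takes 70/5 = 14.00 years.
16× is 4 doublings, so 4 × 14.00 ≈ 56 years.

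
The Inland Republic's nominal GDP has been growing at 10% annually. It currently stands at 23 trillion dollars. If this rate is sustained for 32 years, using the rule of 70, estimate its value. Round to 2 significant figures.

around 550 trillion dollars

Doubling time ≈ 70/10 = 7.00 years.
32 years is 32/7.00 ≈ 4.57 doublings, a factor of 2^4.57 ≈ 23.75.
23 × 23.75 ≈ 550 trillion dollars.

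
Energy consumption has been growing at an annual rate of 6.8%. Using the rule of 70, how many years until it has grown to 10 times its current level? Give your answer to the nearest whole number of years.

around 34 years

One doubling takes 70/6.8 = 10.29 years.
10× is log₂ 10 ≈ 3.32 doublings, so ≈ 3.32 × 10.29 = 34 years.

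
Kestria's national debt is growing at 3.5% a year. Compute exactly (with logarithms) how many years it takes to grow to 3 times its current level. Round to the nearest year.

t = ln(3) / ln(1 + 0.035) = 1.0986 / 0.034401 ≈ 31.94.
≈ 32 years.

32 years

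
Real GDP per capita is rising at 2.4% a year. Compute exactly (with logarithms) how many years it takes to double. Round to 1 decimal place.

29.2 years

t = ln(2) / ln(1 + 0.024) = 0.6931 / 0.023717 ≈ 29.22.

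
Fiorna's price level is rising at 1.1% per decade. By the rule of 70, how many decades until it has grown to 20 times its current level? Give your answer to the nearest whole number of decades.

One doubling takes 70/1.1 = 63.64 decades.
20× is log₂ 20 ≈ 4.32 doublings, so ≈ 4.32 × 63.64 = 275 decades.

approximately 275 decades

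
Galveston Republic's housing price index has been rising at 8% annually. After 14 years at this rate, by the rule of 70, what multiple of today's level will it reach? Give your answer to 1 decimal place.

roughly 3.0 times

Doubles every ≈ 8.75 years (70/8).
14 years is 1.60 doublings; 2^1.60 ≈ 3.0×.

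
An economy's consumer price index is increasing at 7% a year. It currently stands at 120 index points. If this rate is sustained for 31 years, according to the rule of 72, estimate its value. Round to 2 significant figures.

approximately 970 index points

Doubling time ≈ 72/7 = 10.29 years.
31 years is 31/10.29 ≈ 3.01 doublings, a factor of 2^3.01 ≈ 8.06.
120 × 8.06 ≈ 970 index points.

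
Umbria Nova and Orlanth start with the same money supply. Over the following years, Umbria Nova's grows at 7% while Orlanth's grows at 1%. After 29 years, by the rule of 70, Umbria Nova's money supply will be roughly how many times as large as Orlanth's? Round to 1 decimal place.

approximately 5.6 times

Rate gap = 7% − 1% = 6 points.
The ratio doubles every 70/6 ≈ 11.67 years.
29/11.67 ≈ 2.49 doublings → ratio ≈ 2^2.49 ≈ 5.6.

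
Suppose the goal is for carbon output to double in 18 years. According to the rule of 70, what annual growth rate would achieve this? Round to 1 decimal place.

roughly 3.9%

70 / 18 ≈ 3.89, so about 3.9% annually.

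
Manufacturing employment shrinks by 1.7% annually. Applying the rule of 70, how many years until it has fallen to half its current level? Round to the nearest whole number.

roughly 41 years

The rule works in reverse for decay: 70/1.7 ≈ 41.18 years to halve.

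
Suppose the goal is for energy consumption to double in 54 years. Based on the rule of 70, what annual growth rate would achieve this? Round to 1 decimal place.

1.3%

70 / 54 ≈ 1.30, so about 1.3% annually.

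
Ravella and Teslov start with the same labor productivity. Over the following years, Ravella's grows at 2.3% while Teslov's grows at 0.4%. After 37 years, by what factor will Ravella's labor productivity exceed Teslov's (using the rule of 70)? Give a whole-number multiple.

Only the 1.9-point difference matters.
70/1.9 ≈ 36.84 years per doubling of the ratio; 37 years gives 1.00 doublings, so ≈ 2×.

roughly 2 times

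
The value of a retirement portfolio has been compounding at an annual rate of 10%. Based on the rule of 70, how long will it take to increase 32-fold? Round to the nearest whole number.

≈ 35 years

At 10% it doubles every 70/10 ≈ 7.00 years.
Getting to 32× needs 5 doublings: 5 × 7.00 ≈ 35 years.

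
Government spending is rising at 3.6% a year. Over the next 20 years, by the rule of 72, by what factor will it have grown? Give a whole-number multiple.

approximately 2 times

72/3.6 ≈ 20.00 years per doubling.
20 years fits 1 doubling: 2^1 = 2.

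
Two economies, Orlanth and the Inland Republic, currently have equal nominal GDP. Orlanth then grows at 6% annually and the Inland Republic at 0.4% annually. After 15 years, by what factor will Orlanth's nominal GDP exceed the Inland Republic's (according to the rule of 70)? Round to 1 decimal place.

around 2.3 times

Rate gap = 6% − 0.4% = 5.6 points.
The ratio doubles every 70/5.6 ≈ 12.50 years.
15/12.50 ≈ 1.20 doublings → ratio ≈ 2^1.20 ≈ 2.3.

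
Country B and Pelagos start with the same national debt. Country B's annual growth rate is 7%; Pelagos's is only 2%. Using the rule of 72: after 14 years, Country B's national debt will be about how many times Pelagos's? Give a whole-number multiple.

2 times

Country B pulls ahead at 5 pp per year, so the ratio doubles every 72/5 ≈ 14.40 years.
In 14 years that's 0.97 doublings: 2^0.97 ≈ 2.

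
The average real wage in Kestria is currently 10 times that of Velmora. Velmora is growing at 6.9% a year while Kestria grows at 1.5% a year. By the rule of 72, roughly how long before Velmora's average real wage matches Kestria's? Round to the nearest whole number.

approximately 44 years

What matters is the difference: 5.4 pp.
Rule of 72 on the gap: the ratio halves every 72/5.4 ≈ 13.33 years.
A 10 times gap takes log₂(10) ≈ 3.32 halvings to close: 3.32 × 13.33 ≈ 44 years.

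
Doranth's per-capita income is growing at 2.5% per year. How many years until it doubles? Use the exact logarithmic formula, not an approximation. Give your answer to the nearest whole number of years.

t = ln(2) / ln(1 + 0.025) = 0.6931 / 0.024693 ≈ 28.07.
≈ 28 years.

28 years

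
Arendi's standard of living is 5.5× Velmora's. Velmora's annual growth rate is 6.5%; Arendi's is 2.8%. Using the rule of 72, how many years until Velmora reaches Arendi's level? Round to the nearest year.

around 48 years

Velmora gains on Arendi at 6.5% − 2.8% = 3.7 points a year.
At that relative rate the gap halves every 72/3.7 ≈ 19.46 years.
A 5.5× gap takes log₂(5.5) ≈ 2.46 halvings to close: 2.46 × 19.46 ≈ 48 years.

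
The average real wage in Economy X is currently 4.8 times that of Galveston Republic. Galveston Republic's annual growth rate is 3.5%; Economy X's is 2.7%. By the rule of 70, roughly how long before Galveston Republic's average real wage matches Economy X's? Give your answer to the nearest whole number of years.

≈ 198 years

The growth-rate gap is 3.5% − 2.7% = 0.8 percentage points.
So the ratio between them halves every 70/0.8 ≈ 87.50 years.
A 4.8 times gap takes log₂(4.8) ≈ 2.26 halvings to close: 2.26 × 87.50 ≈ 198 years.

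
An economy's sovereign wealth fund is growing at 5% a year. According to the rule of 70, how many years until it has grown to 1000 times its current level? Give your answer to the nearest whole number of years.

At 5% it doubles every 70/5 ≈ 14.00 years.
1000× is log₂ 1000 ≈ 9.97 doublings, so ≈ 9.97 × 14.00 = 140 years.

140 years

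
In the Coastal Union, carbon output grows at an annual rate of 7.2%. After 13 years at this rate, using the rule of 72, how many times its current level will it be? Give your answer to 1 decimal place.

roughly 2.5 times

Doubles every ≈ 10.00 years (72/7.2).
13 years is 1.30 doublings; 2^1.30 ≈ 2.5×.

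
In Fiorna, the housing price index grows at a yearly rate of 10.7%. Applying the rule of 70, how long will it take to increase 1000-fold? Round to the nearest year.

approximately 65 years

At 10.7% it doubles every 70/10.7 ≈ 6.54 years.
Reaching 1000× takes log₂(1000) ≈ 9.97 doublings.
9.97 × 6.54 ≈ 65 years.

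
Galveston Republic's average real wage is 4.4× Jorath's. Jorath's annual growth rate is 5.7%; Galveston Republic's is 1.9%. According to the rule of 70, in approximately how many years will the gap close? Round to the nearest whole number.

What matters is the difference: 3.8 pp.
Rule of 70 on the gap: the ratio halves every 70/3.8 ≈ 18.42 years.
A 4.4× gap takes log₂(4.4) ≈ 2.14 halvings to close: 2.14 × 18.42 ≈ 39 years.

approximately 39 years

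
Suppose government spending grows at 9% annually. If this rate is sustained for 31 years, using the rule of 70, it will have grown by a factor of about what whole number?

70/9 ≈ 7.78 years per doubling.
31 years fits 4 doublings: 2^4 = 16.

roughly 16 times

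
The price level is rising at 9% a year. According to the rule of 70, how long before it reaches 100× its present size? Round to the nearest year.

roughly 52 years

Doubling time ≈ 70/9 = 7.78 years.
Reaching 100× takes log₂(100) ≈ 6.64 doublings.
6.64 × 7.78 ≈ 52 years.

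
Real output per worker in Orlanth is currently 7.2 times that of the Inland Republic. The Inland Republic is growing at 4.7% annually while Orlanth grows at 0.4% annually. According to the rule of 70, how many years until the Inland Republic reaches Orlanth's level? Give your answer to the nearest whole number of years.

What matters is the difference: 4.3 pp.
Rule of 70 on the gap: the ratio halves every 70/4.3 ≈ 16.28 years.
A 7.2 times gap takes log₂(7.2) ≈ 2.85 halvings to close: 2.85 × 16.28 ≈ 46 years.

around 46 years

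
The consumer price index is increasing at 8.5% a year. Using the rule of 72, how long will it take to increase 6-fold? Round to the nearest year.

One doubling takes 72/8.5 = 8.47 years.
Reaching 6× takes log₂(6) ≈ 2.58 doublings.
2.58 × 8.47 ≈ 22 years.

approximately 22 years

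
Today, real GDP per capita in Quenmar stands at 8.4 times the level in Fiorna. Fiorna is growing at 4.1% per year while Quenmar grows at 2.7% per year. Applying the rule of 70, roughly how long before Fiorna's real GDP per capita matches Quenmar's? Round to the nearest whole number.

about 154 years

The growth-rate gap is 4.1% − 2.7% = 1.4 percentage points.
So the ratio between them halves every 70/1.4 ≈ 50.00 years.
An 8.4 times gap takes log₂(8.4) ≈ 3.07 halvings to close: 3.07 × 50.00 ≈ 154 years.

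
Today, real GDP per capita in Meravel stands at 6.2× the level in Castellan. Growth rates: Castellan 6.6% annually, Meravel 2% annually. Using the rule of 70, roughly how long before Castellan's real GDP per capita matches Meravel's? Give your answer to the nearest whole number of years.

What matters is the difference: 4.6 pp.
Rule of 70 on the gap: the ratio halves every 70/4.6 ≈ 15.22 years.
A 6.2× gap takes log₂(6.2) ≈ 2.63 halvings to close: 2.63 × 15.22 ≈ 40 years.

around 40 years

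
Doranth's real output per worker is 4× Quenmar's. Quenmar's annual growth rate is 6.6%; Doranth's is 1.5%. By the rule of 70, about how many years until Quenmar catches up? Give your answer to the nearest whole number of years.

The growth-rate gap is 6.6% − 1.5% = 5.1 percentage points.
So the ratio between them halves every 70/5.1 ≈ 13.73 years.
A 4× gap closes after 2 halvings: 2 × 13.73 ≈ 27 years.

around 27 years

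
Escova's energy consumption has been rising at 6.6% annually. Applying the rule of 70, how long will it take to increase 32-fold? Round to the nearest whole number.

Doubling time ≈ 70/6.6 = 10.61 years.
Getting to 32× needs 5 doublings: 5 × 10.61 ≈ 53 years.

approximately 53 years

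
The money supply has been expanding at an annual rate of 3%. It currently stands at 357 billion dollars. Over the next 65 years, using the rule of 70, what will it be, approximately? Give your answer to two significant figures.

Doubling time ≈ 70/3 = 23.33 years.
65 years is 65/23.33 ≈ 2.79 doublings, a factor of 2^2.79 ≈ 6.92.
357 × 6.92 ≈ 2500 billion dollars.

≈ 2500 billion dollars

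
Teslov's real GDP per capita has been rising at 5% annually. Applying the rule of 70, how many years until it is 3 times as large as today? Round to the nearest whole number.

approximately 22 years

At 5% it doubles every 70/5 ≈ 14.00 years.
Reaching 3× takes log₂(3) ≈ 1.58 doublings.
1.58 × 14.00 ≈ 22 years.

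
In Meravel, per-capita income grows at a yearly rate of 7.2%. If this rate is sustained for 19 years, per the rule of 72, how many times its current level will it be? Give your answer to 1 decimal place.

≈ 3.7 times

Doubling time ≈ 72/7.2 = 10.00 years.
19 years / 10.00 ≈ 1.90 doublings → factor 2^1.90 ≈ 3.7.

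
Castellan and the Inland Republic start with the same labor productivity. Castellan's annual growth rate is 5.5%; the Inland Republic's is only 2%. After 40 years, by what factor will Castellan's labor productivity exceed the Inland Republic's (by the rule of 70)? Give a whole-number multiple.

Only the 3.5-point difference matters.
70/3.5 ≈ 20.00 years per doubling of the ratio; 40 years gives 2.00 doublings, so ≈ 4×.

4 times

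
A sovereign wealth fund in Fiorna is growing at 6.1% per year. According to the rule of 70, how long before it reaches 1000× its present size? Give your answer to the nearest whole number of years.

approximately 114 years

Doubling time ≈ 70/6.1 = 11.48 years.
Reaching 1000× takes log₂(1000) ≈ 9.97 doublings.
9.97 × 11.48 ≈ 114 years.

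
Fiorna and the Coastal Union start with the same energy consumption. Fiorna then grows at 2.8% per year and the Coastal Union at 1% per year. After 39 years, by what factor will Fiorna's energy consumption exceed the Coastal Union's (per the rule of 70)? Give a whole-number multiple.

approximately 2 times

Only the 1.8-point difference matters.
70/1.8 ≈ 38.89 years per doubling of the ratio; 39 years gives 1.00 doublings, so ≈ 2×.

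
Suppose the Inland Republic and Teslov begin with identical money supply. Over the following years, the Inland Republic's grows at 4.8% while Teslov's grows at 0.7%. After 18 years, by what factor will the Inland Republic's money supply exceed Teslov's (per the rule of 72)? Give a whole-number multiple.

2 times

Rate gap = 4.8% − 0.7% = 4.1 points.
The ratio doubles every 72/4.1 ≈ 17.56 years.
18/17.56 ≈ 1.03 doublings → ratio ≈ 2^1.03 ≈ 2.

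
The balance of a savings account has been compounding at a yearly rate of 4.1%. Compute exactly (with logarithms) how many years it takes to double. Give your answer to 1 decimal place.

17.3 years

t = ln(2) / ln(1 + 0.041) = 0.6931 / 0.040182 ≈ 17.25.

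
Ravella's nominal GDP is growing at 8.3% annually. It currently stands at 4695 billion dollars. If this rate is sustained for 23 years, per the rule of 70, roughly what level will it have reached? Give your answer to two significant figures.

roughly 31000 billion dollars

Doubling time ≈ 70/8.3 = 8.43 years.
23 years is 23/8.43 ≈ 2.73 doublings, a factor of 2^2.73 ≈ 6.63.
4695 × 6.63 ≈ 31000 billion dollars.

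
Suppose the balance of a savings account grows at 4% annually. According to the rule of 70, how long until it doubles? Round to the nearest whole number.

≈ 18 years

At 4%, doubling takes about 70/4 = 17.50 years.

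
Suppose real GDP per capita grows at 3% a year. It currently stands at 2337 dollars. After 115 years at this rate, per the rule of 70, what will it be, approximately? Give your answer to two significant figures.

Doubling time ≈ 70/3 = 23.33 years.
115 years is 115/23.33 ≈ 4.93 doublings, a factor of 2^4.93 ≈ 30.48.
2337 × 30.48 ≈ 71000 dollars.

approximately 71000 dollars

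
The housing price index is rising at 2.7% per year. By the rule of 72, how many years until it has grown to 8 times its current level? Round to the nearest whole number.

approximately 80 years

One doubling takes 72/2.7 = 26.67 years.
8 = 2^3, so 3 doublings → 80 years.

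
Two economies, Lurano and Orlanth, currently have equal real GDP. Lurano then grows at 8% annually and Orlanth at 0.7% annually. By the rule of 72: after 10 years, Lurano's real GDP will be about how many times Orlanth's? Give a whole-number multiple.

2 times

Only the 7.3-point difference matters.
72/7.3 ≈ 9.86 years per doubling of the ratio; 10 years gives 1.01 doublings, so ≈ 2×.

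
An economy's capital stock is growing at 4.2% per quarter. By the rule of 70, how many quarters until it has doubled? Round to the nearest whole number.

Doubling time ≈ 70 / 4.2 = 16.67 quarters.

approximately 17 quarters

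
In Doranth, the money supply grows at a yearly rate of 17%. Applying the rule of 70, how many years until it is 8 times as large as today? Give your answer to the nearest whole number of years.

about 12 years

One doubling takes 70/17 = 4.12 years.
Getting to 8× needs 3 doublings: 3 × 4.12 ≈ 12 years.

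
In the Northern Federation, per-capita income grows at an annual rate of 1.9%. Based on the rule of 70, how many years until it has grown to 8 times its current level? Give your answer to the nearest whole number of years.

111 years

One doubling takes 70/1.9 = 36.84 years.
8× is 3 doublings, so 3 × 36.84 ≈ 111 years.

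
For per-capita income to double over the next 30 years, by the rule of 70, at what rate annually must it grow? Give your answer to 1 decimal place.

70 / 30 ≈ 2.33, so about 2.3% annually.

approximately 2.3%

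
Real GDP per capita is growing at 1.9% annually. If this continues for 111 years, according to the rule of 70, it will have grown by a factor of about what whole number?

≈ 8 times

At 1.9% one doubling takes ≈ 36.84 years; 111 years is 3 of them, so ×8.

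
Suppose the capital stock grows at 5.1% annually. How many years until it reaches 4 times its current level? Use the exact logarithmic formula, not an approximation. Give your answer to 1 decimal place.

27.9 years

t = ln(4) / ln(1 + 0.051) = 1.3863 / 0.049742 ≈ 27.87.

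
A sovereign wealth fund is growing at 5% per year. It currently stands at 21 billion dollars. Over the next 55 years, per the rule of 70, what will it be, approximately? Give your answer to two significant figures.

It doubles every 70/5 ≈ 14.00 years, so 55 years is 3.93 doublings.
2^3.93 ≈ 15.24; 21 × 15.24 ≈ 320 billion dollars.

≈ 320 billion dollars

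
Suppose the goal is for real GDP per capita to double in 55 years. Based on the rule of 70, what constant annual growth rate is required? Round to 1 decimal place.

70 / 55 ≈ 1.27, so about 1.3% a year.

around 1.3% a year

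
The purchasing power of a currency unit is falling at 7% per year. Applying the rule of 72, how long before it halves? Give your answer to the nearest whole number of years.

Halving time ≈ 72 / 7 = 10.29 → 10 years.

about 10 years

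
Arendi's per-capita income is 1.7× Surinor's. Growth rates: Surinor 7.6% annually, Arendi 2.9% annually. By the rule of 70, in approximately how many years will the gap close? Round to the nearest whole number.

The growth-rate gap is 7.6% − 2.9% = 4.7 percentage points.
So the ratio between them halves every 70/4.7 ≈ 14.89 years.
A 1.7× gap takes log₂(1.7) ≈ 0.77 halvings to close: 0.77 × 14.89 ≈ 11 years.

roughly 11 years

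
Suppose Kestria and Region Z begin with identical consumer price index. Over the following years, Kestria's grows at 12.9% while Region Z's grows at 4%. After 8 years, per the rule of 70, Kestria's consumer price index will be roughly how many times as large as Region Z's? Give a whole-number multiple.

around 2 times

Only the 8.9-point difference matters.
70/8.9 ≈ 7.87 years per doubling of the ratio; 8 years gives 1.02 doublings, so ≈ 2×.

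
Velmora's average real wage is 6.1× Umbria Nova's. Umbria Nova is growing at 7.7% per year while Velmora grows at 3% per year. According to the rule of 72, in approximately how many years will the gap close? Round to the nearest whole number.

approximately 40 years

The growth-rate gap is 7.7% − 3% = 4.7 percentage points.
So the ratio between them halves every 72/4.7 ≈ 15.32 years.
A 6.1× gap takes log₂(6.1) ≈ 2.61 halvings to close: 2.61 × 15.32 ≈ 40 years.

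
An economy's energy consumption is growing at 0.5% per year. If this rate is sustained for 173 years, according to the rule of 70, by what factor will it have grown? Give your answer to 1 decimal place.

Doubles every ≈ 140.00 years (70/0.5).
173 years is 1.24 doublings; 2^1.24 ≈ 2.4×.

approximately 2.4 times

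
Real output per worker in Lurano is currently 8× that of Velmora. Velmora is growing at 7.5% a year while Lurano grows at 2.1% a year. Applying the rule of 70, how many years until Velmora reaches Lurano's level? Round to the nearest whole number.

roughly 39 years

The growth-rate gap is 7.5% − 2.1% = 5.4 percentage points.
So the ratio between them halves every 70/5.4 ≈ 12.96 years.
An 8× gap closes after 3 halvings: 3 × 12.96 ≈ 39 years.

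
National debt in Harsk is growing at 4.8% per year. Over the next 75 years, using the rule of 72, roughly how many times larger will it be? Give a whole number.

approximately 32 times

72/4.8 ≈ 15.00 years per doubling.
75 years fits 5 doublings: 2^5 = 32.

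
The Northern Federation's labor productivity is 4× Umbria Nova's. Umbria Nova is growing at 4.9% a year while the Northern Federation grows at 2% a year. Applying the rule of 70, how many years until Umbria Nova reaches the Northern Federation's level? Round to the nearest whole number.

approximately 48 years

The growth-rate gap is 4.9% − 2% = 2.9 percentage points.
So the ratio between them halves every 70/2.9 ≈ 24.14 years.
A 4× gap closes after 2 halvings: 2 × 24.14 ≈ 48 years.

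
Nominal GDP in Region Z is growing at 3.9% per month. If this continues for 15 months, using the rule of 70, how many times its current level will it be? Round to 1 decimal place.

roughly 1.8 times

Doubles every ≈ 17.95 months (70/3.9).
15 months is 0.84 doublings; 2^0.84 ≈ 1.8×.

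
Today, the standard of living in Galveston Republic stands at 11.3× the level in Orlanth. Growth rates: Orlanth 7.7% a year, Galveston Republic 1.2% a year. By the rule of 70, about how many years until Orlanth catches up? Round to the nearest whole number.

≈ 38 years

The growth-rate gap is 7.7% − 1.2% = 6.5 percentage points.
So the ratio between them halves every 70/6.5 ≈ 10.77 years.
An 11.3× gap takes log₂(11.3) ≈ 3.50 halvings to close: 3.50 × 10.77 ≈ 38 years.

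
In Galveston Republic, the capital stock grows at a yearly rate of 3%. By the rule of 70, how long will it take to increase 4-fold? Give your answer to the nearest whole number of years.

One doubling takes 70/3 = 23.33 years.
Getting to 4× needs 2 doublings: 2 × 23.33 ≈ 47 years.

around 47 years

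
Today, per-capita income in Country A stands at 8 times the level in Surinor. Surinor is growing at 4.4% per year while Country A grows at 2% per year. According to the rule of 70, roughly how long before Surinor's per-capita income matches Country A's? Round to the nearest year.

The growth-rate gap is 4.4% − 2% = 2.4 percentage points.
So the ratio between them halves every 70/2.4 ≈ 29.17 years.
An 8 times gap closes after 3 halvings: 3 × 29.17 ≈ 88 years.

roughly 88 years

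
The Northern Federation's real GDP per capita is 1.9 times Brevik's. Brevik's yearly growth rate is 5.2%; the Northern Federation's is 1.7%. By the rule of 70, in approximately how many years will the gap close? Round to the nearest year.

19 years

What matters is the difference: 3.5 pp.
Rule of 70 on the gap: the ratio halves every 70/3.5 ≈ 20.00 years.
A 1.9 times gap takes log₂(1.9) ≈ 0.93 halvings to close: 0.93 × 20.00 ≈ 19 years.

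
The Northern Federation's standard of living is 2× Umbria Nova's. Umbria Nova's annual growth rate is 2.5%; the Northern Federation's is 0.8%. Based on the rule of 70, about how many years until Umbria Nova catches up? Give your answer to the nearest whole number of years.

41 years

The growth-rate gap is 2.5% − 0.8% = 1.7 percentage points.
So the ratio between them halves every 70/1.7 ≈ 41.18 years.
A 2× gap closes after 1 halving: 1 × 41.18 ≈ 41 years.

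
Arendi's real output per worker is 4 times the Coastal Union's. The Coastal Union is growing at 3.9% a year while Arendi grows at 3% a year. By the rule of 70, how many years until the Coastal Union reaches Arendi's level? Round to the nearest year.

about 156 years

the Coastal Union gains on Arendi at 3.9% − 3% = 0.9 points a year.
At that relative rate the gap halves every 70/0.9 ≈ 77.78 years.
A 4 times gap closes after 2 halvings: 2 × 77.78 ≈ 156 years.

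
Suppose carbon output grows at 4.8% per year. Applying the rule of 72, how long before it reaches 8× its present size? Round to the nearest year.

One doubling takes 72/4.8 = 15.00 years.
8× is 3 doublings, so 3 × 15.00 ≈ 45 years.

≈ 45 years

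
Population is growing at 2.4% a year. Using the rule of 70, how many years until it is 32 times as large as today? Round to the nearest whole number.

≈ 146 years

At 2.4% it doubles every 70/2.4 ≈ 29.17 years.
32× is 5 doublings, so 5 × 29.17 ≈ 146 years.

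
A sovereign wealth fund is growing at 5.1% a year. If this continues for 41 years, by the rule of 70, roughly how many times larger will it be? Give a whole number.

Doubling time ≈ 70/5.1 = 13.73 years.
41/13.73 ≈ 3 doublings, so about 2^3 = 8×.

roughly 8 times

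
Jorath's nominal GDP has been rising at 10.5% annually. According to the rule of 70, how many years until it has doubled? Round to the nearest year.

approximately 7 years

Doubling time ≈ 70 / 10.5 = 6.67 years.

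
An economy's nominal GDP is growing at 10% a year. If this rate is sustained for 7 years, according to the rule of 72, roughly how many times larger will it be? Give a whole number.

about 2 times

At 10% one doubling takes ≈ 7.20 years; 7 years is 1 of them, so ×2.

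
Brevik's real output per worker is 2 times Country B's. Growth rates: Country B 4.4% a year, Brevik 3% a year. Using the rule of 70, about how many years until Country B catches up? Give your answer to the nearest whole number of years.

≈ 50 years

The growth-rate gap is 4.4% − 3% = 1.4 percentage points.
So the ratio between them halves every 70/1.4 ≈ 50.00 years.
A 2 times gap closes after 1 halving: 1 × 50.00 ≈ 50 years.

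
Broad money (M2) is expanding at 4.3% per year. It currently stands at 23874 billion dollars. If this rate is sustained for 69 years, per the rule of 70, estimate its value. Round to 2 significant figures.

about 450000 billion dollars

It doubles every 70/4.3 ≈ 16.28 years, so 69 years is 4.24 doublings.
2^4.24 ≈ 18.90; 23874 × 18.90 ≈ 450000 billion dollars.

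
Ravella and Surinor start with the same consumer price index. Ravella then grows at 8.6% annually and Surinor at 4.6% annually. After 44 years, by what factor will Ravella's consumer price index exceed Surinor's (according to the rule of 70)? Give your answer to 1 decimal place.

Ravella pulls ahead at 4 pp per year, so the ratio doubles every 70/4 ≈ 17.50 years.
In 44 years that's 2.51 doublings: 2^2.51 ≈ 5.7.

5.7 times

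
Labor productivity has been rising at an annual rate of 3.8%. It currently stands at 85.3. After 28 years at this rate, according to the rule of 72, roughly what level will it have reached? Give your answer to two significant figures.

It doubles every 72/3.8 ≈ 18.95 years, so 28 years is 1.48 doublings.
2^1.48 ≈ 2.79; 85.3 × 2.79 ≈ 240.

approximately 240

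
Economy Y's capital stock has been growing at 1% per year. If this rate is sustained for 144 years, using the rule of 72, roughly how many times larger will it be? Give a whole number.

72/1 ≈ 72.00 years per doubling.
144 years fits 2 doublings: 2^2 = 4.

4 times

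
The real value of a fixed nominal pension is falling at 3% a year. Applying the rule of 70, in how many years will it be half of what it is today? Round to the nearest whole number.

Falling at 3%, it halves about every 70/3 = 23.33 years.

23 years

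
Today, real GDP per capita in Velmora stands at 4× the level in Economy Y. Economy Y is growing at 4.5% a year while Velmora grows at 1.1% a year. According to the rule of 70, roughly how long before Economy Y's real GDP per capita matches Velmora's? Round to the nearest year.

41 years

The growth-rate gap is 4.5% − 1.1% = 3.4 percentage points.
So the ratio between them halves every 70/3.4 ≈ 20.59 years.
A 4× gap closes after 2 halvings: 2 × 20.59 ≈ 41 years.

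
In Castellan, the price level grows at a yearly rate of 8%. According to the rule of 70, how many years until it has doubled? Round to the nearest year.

around 9 years

Doubling time ≈ 70 / 8 = 8.75 years.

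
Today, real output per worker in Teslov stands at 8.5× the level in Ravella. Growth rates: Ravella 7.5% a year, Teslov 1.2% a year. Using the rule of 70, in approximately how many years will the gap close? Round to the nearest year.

around 34 years

What matters is the difference: 6.3 pp.
Rule of 70 on the gap: the ratio halves every 70/6.3 ≈ 11.11 years.
An 8.5× gap takes log₂(8.5) ≈ 3.09 halvings to close: 3.09 × 11.11 ≈ 34 years.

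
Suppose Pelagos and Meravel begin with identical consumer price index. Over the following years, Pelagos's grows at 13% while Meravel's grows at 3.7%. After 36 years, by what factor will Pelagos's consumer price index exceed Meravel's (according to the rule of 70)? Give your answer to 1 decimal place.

around 27.5 times

Pelagos pulls ahead at 9.3 pp per year, so the ratio doubles every 70/9.3 ≈ 7.53 years.
In 36 years that's 4.78 doublings: 2^4.78 ≈ 27.5.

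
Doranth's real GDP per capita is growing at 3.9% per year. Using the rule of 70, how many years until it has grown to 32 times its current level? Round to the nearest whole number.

Doubling time ≈ 70/3.9 = 17.95 years.
32× is 5 doublings, so 5 × 17.95 ≈ 90 years.

roughly 90 years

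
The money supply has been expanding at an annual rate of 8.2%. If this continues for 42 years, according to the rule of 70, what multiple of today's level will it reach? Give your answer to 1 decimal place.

approximately 30.3 times

Doubles every ≈ 8.54 years (70/8.2).
42 years is 4.92 doublings; 2^4.92 ≈ 30.3×.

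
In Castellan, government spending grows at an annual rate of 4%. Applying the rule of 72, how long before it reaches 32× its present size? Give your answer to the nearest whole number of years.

One doubling takes 72/4 = 18.00 years.
32× is 5 doublings, so 5 × 18.00 ≈ 90 years.

90 years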